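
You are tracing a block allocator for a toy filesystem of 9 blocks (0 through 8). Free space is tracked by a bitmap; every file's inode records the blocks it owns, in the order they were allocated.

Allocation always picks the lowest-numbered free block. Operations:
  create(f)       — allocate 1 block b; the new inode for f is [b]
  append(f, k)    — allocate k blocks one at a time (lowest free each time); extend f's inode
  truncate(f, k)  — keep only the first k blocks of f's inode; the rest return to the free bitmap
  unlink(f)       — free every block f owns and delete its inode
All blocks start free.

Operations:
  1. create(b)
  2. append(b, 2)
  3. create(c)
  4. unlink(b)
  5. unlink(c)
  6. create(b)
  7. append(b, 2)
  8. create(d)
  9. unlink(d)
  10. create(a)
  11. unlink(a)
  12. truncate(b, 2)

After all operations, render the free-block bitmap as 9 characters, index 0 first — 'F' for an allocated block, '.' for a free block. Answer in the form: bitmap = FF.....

bitmap = FF.......

after create(b) → b:[0]  free=[F........]
after append(b, 2) → b:[0, 1, 2]  free=[FFF......]
after create(c) → b:[0, 1, 2], c:[3]  free=[FFFF.....]
after unlink(b) → c:[3]  free=[...F.....]
after unlink(c) →   free=[.........]
after create(b) → b:[0]  free=[F........]
after append(b, 2) → b:[0, 1, 2]  free=[FFF......]
after create(d) → b:[0, 1, 2], d:[3]  free=[FFFF.....]
after unlink(d) → b:[0, 1, 2]  free=[FFF......]
after create(a) → a:[3], b:[0, 1, 2]  free=[FFFF.....]
after unlink(a) → b:[0, 1, 2]  free=[FFF......]
after truncate(b, 2) → b:[0, 1]  free=[FF.......]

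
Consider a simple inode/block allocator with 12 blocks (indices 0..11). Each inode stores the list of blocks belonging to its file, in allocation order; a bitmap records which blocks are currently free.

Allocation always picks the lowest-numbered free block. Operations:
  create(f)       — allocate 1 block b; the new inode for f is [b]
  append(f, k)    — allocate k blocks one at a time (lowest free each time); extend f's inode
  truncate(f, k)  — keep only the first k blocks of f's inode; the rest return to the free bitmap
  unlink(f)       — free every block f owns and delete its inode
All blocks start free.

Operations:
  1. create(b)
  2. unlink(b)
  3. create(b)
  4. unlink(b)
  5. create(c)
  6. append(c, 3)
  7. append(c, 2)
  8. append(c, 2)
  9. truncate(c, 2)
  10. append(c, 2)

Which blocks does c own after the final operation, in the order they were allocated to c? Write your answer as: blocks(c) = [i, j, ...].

after create(b) → b:[0]  free=[F...........]
after unlink(b) →   free=[............]
after create(b) → b:[0]  free=[F...........]
after unlink(b) →   free=[............]
after create(c) → c:[0]  free=[F...........]
after append(c, 3) → c:[0, 1, 2, 3]  free=[FFFF........]
after append(c, 2) → c:[0, 1, 2, 3, 4, 5]  free=[FFFFFF......]
after append(c, 2) → c:[0, 1, 2, 3, 4, 5, 6, 7]  free=[FFFFFFFF....]
after truncate(c, 2) → c:[0, 1]  free=[FF..........]
after append(c, 2) → c:[0, 1, 2, 3]  free=[FFFF........]

blocks(c) = [0, 1, 2, 3]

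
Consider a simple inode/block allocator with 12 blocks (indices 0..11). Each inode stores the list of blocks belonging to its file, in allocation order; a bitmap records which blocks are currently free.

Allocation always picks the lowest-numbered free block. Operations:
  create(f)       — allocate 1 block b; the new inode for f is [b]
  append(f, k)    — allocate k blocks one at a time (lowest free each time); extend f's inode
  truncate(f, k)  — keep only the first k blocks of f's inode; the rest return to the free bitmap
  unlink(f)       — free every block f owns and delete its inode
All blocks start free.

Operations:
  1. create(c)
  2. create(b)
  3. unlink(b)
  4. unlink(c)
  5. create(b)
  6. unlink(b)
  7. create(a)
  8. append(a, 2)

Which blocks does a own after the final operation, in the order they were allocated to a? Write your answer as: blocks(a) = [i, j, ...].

blocks(a) = [0, 1, 2]

  1. create(c)  ⇒  F...........  {c→[0]}
  2. create(b)  ⇒  FF..........  {b→[1]; c→[0]}
  3. unlink(b)  ⇒  F...........  {c→[0]}
  4. unlink(c)  ⇒  ............  {}
  5. create(b)  ⇒  F...........  {b→[0]}
  6. unlink(b)  ⇒  ............  {}
  7. create(a)  ⇒  F...........  {a→[0]}
  8. append(a, 2)  ⇒  FFF.........  {a→[0, 1, 2]}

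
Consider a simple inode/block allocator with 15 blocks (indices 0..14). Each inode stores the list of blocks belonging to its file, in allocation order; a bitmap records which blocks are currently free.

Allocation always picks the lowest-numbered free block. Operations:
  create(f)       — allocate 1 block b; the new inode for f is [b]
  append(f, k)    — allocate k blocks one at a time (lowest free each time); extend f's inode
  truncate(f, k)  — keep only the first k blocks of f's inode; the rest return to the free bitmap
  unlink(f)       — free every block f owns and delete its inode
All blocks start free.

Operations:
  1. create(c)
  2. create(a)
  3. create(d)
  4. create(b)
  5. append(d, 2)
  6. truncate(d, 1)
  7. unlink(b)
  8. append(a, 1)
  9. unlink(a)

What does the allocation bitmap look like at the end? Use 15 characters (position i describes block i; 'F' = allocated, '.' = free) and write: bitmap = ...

  1. create(c)  ⇒  F..............  {c→[0]}
  2. create(a)  ⇒  FF.............  {a→[1]; c→[0]}
  3. create(d)  ⇒  FFF............  {a→[1]; c→[0]; d→[2]}
  4. create(b)  ⇒  FFFF...........  {a→[1]; b→[3]; c→[0]; d→[2]}
  5. append(d, 2)  ⇒  FFFFFF.........  {a→[1]; b→[3]; c→[0]; d→[2, 4, 5]}
  6. truncate(d, 1)  ⇒  FFFF...........  {a→[1]; b→[3]; c→[0]; d→[2]}
  7. unlink(b)  ⇒  FFF............  {a→[1]; c→[0]; d→[2]}
  8. append(a, 1)  ⇒  FFFF...........  {a→[1, 3]; c→[0]; d→[2]}
  9. unlink(a)  ⇒  F.F............  {c→[0]; d→[2]}

bitmap = F.F............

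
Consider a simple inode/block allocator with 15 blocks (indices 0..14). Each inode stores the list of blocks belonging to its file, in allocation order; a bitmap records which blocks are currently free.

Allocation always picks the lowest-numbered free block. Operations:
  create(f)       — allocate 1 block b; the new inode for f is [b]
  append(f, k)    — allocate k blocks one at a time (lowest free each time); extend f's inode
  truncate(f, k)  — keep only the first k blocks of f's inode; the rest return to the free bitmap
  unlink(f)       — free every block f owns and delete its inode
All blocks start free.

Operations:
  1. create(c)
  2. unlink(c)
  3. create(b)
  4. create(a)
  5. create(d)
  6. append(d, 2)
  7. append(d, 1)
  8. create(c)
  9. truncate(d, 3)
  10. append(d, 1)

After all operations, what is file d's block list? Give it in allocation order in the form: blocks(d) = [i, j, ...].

  1. create(c)  ⇒  F..............  {c→[0]}
  2. unlink(c)  ⇒  ...............  {}
  3. create(b)  ⇒  F..............  {b→[0]}
  4. create(a)  ⇒  FF.............  {a→[1]; b→[0]}
  5. create(d)  ⇒  FFF............  {a→[1]; b→[0]; d→[2]}
  6. append(d, 2)  ⇒  FFFFF..........  {a→[1]; b→[0]; d→[2, 3, 4]}
  7. append(d, 1)  ⇒  FFFFFF.........  {a→[1]; b→[0]; d→[2, 3, 4, 5]}
  8. create(c)  ⇒  FFFFFFF........  {a→[1]; b→[0]; c→[6]; d→[2, 3, 4, 5]}
  9. truncate(d, 3)  ⇒  FFFFF.F........  {a→[1]; b→[0]; c→[6]; d→[2, 3, 4]}
  10. append(d, 1)  ⇒  FFFFFFF........  {a→[1]; b→[0]; c→[6]; d→[2, 3, 4, 5]}

blocks(d) = [2, 3, 4, 5]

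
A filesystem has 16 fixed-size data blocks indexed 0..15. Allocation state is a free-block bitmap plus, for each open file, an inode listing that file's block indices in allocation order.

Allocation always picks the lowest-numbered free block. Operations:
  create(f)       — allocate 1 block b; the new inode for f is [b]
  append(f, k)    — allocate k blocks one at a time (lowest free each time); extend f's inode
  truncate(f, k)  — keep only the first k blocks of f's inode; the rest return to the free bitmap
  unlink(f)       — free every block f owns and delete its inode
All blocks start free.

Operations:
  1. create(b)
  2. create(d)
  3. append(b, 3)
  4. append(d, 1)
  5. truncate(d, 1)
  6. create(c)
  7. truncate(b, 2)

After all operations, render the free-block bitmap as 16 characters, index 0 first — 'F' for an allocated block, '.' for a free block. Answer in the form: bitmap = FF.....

  1. create(b)  ⇒  F...............  {b→[0]}
  2. create(d)  ⇒  FF..............  {b→[0]; d→[1]}
  3. append(b, 3)  ⇒  FFFFF...........  {b→[0, 2, 3, 4]; d→[1]}
  4. append(d, 1)  ⇒  FFFFFF..........  {b→[0, 2, 3, 4]; d→[1, 5]}
  5. truncate(d, 1)  ⇒  FFFFF...........  {b→[0, 2, 3, 4]; d→[1]}
  6. create(c)  ⇒  FFFFFF..........  {b→[0, 2, 3, 4]; c→[5]; d→[1]}
  7. truncate(b, 2)  ⇒  FFF..F..........  {b→[0, 2]; c→[5]; d→[1]}

bitmap = FFF..F..........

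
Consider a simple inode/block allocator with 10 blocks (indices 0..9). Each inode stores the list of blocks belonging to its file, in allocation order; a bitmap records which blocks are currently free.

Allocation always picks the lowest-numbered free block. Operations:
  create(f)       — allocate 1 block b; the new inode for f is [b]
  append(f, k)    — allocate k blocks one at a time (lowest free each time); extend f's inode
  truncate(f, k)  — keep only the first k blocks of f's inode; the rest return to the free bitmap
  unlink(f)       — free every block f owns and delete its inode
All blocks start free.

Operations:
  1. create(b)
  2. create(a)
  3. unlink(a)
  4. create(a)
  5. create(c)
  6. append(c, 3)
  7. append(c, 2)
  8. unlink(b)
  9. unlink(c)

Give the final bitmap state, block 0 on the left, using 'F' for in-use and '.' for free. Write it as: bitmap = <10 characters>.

bitmap = .F........

[1] create(b) — b=0 (map F.........)
[2] create(a) — a=1 b=0 (map FF........)
[3] unlink(a) — b=0 (map F.........)
[4] create(a) — a=1 b=0 (map FF........)
[5] create(c) — a=1 b=0 c=2 (map FFF.......)
[6] append(c, 3) — a=1 b=0 c=2,3,4,5 (map FFFFFF....)
[7] append(c, 2) — a=1 b=0 c=2,3,4,5,6,7 (map FFFFFFFF..)
[8] unlink(b) — a=1 c=2,3,4,5,6,7 (map .FFFFFFF..)
[9] unlink(c) — a=1 (map .F........)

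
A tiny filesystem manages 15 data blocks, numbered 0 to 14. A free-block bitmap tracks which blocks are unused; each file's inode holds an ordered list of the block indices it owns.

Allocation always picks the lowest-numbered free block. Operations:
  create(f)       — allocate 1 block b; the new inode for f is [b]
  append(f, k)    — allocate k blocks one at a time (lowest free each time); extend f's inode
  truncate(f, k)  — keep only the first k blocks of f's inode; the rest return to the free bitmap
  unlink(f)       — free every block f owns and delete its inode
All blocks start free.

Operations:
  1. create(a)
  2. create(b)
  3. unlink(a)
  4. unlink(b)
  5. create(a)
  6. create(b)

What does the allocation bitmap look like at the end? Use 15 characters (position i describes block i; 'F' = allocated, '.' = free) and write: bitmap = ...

bitmap = FF.............

create(a): bitmap=F.............. | a=[0]
create(b): bitmap=FF............. | a=[0] b=[1]
unlink(a): bitmap=.F............. | b=[1]
unlink(b): bitmap=............... | 
create(a): bitmap=F.............. | a=[0]
create(b): bitmap=FF............. | a=[0] b=[1]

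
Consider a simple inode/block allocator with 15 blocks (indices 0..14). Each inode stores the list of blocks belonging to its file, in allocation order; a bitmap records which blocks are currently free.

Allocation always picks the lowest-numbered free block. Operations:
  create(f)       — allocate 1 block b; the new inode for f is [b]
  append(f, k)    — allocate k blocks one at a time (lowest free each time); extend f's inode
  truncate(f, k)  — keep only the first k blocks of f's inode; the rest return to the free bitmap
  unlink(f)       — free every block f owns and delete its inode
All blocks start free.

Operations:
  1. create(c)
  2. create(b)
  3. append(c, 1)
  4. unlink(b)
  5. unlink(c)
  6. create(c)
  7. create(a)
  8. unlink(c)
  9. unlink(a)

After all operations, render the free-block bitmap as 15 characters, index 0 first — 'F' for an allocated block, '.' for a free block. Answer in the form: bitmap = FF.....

create(c): bitmap=F.............. | c=[0]
create(b): bitmap=FF............. | b=[1] c=[0]
append(c, 1): bitmap=FFF............ | b=[1] c=[0, 2]
unlink(b): bitmap=F.F............ | c=[0, 2]
unlink(c): bitmap=............... | 
create(c): bitmap=F.............. | c=[0]
create(a): bitmap=FF............. | a=[1] c=[0]
unlink(c): bitmap=.F............. | a=[1]
unlink(a): bitmap=............... | 

bitmap = ...............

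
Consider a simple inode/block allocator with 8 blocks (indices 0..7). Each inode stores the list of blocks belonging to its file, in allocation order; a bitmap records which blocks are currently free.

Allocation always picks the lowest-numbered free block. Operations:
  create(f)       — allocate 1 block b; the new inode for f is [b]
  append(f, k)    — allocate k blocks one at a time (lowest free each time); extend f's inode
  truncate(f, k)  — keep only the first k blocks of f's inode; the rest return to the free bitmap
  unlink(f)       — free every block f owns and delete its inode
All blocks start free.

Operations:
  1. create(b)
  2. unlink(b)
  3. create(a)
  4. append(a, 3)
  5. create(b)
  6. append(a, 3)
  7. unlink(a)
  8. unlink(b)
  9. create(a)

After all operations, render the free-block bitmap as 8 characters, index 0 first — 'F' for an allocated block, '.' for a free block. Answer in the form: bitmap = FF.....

bitmap = F.......

after create(b) → b:[0]  free=[F.......]
after unlink(b) →   free=[........]
after create(a) → a:[0]  free=[F.......]
after append(a, 3) → a:[0, 1, 2, 3]  free=[FFFF....]
after create(b) → a:[0, 1, 2, 3], b:[4]  free=[FFFFF...]
after append(a, 3) → a:[0, 1, 2, 3, 5, 6, 7], b:[4]  free=[FFFFFFFF]
after unlink(a) → b:[4]  free=[....F...]
after unlink(b) →   free=[........]
after create(a) → a:[0]  free=[F.......]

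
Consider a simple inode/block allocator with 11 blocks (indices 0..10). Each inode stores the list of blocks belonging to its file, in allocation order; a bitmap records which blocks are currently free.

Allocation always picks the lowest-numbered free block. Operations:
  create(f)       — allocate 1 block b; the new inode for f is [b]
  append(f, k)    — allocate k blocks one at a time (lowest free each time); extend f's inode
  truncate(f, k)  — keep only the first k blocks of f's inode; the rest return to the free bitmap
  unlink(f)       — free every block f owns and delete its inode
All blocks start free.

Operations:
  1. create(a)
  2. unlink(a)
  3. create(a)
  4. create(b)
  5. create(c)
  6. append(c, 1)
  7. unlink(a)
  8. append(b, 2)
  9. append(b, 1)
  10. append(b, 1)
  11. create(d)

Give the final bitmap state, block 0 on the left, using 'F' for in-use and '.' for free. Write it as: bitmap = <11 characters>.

bitmap = FFFFFFFF...

after create(a) → a:[0]  free=[F..........]
after unlink(a) →   free=[...........]
after create(a) → a:[0]  free=[F..........]
after create(b) → a:[0], b:[1]  free=[FF.........]
after create(c) → a:[0], b:[1], c:[2]  free=[FFF........]
after append(c, 1) → a:[0], b:[1], c:[2, 3]  free=[FFFF.......]
after unlink(a) → b:[1], c:[2, 3]  free=[.FFF.......]
after append(b, 2) → b:[1, 0, 4], c:[2, 3]  free=[FFFFF......]
after append(b, 1) → b:[1, 0, 4, 5], c:[2, 3]  free=[FFFFFF.....]
after append(b, 1) → b:[1, 0, 4, 5, 6], c:[2, 3]  free=[FFFFFFF....]
after create(d) → b:[1, 0, 4, 5, 6], c:[2, 3], d:[7]  free=[FFFFFFFF...]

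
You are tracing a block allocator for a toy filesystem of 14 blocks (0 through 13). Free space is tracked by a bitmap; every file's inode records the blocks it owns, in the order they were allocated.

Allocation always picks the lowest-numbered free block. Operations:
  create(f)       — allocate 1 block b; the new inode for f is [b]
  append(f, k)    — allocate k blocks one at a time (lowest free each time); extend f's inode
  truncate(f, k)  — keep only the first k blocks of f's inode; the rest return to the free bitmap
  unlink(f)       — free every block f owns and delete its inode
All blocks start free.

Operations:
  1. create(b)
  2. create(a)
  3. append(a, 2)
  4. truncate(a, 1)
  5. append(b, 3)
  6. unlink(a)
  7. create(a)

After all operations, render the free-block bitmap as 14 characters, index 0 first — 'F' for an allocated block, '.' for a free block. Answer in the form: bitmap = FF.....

bitmap = FFFFF.........

[1] create(b) — b=0 (map F.............)
[2] create(a) — a=1 b=0 (map FF............)
[3] append(a, 2) — a=1,2,3 b=0 (map FFFF..........)
[4] truncate(a, 1) — a=1 b=0 (map FF............)
[5] append(b, 3) — a=1 b=0,2,3,4 (map FFFFF.........)
[6] unlink(a) — b=0,2,3,4 (map F.FFF.........)
[7] create(a) — a=1 b=0,2,3,4 (map FFFFF.........)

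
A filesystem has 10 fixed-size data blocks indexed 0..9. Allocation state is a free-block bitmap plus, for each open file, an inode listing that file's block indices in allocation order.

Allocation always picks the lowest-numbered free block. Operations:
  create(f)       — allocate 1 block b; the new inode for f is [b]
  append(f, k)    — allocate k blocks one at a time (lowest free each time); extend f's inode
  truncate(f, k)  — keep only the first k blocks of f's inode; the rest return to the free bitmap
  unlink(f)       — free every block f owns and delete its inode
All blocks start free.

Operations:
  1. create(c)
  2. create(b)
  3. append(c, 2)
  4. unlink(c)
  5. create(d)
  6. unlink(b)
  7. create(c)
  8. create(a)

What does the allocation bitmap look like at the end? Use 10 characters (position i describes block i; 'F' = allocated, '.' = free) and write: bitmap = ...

  1. create(c)  ⇒  F.........  {c→[0]}
  2. create(b)  ⇒  FF........  {b→[1]; c→[0]}
  3. append(c, 2)  ⇒  FFFF......  {b→[1]; c→[0, 2, 3]}
  4. unlink(c)  ⇒  .F........  {b→[1]}
  5. create(d)  ⇒  FF........  {b→[1]; d→[0]}
  6. unlink(b)  ⇒  F.........  {d→[0]}
  7. create(c)  ⇒  FF........  {c→[1]; d→[0]}
  8. create(a)  ⇒  FFF.......  {a→[2]; c→[1]; d→[0]}

bitmap = FFF.......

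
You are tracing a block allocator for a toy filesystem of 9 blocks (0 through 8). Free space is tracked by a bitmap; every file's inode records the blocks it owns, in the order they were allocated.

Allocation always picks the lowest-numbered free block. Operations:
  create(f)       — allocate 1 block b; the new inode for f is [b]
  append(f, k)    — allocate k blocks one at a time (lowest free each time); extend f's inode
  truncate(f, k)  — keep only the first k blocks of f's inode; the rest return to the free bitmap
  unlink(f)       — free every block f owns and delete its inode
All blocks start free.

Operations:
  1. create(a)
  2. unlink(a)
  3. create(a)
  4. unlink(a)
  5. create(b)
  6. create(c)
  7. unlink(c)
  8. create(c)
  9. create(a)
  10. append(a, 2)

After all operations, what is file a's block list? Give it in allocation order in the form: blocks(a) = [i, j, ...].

blocks(a) = [2, 3, 4]

[1] create(a) — a=0 (map F........)
[2] unlink(a) —  (map .........)
[3] create(a) — a=0 (map F........)
[4] unlink(a) —  (map .........)
[5] create(b) — b=0 (map F........)
[6] create(c) — b=0 c=1 (map FF.......)
[7] unlink(c) — b=0 (map F........)
[8] create(c) — b=0 c=1 (map FF.......)
[9] create(a) — a=2 b=0 c=1 (map FFF......)
[10] append(a, 2) — a=2,3,4 b=0 c=1 (map FFFFF....)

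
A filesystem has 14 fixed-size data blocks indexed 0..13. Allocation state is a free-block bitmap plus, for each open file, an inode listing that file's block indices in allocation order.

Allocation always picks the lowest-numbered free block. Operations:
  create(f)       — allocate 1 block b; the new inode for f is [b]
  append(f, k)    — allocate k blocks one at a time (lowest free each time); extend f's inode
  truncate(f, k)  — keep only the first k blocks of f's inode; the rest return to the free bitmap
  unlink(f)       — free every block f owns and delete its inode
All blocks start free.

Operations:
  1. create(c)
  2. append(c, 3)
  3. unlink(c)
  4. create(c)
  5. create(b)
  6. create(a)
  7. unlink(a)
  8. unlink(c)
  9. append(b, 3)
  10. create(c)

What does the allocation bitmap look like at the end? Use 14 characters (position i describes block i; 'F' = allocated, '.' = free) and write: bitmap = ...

bitmap = FFFFF.........

after create(c) → c:[0]  free=[F.............]
after append(c, 3) → c:[0, 1, 2, 3]  free=[FFFF..........]
after unlink(c) →   free=[..............]
after create(c) → c:[0]  free=[F.............]
after create(b) → b:[1], c:[0]  free=[FF............]
after create(a) → a:[2], b:[1], c:[0]  free=[FFF...........]
after unlink(a) → b:[1], c:[0]  free=[FF............]
after unlink(c) → b:[1]  free=[.F............]
after append(b, 3) → b:[1, 0, 2, 3]  free=[FFFF..........]
after create(c) → b:[1, 0, 2, 3], c:[4]  free=[FFFFF.........]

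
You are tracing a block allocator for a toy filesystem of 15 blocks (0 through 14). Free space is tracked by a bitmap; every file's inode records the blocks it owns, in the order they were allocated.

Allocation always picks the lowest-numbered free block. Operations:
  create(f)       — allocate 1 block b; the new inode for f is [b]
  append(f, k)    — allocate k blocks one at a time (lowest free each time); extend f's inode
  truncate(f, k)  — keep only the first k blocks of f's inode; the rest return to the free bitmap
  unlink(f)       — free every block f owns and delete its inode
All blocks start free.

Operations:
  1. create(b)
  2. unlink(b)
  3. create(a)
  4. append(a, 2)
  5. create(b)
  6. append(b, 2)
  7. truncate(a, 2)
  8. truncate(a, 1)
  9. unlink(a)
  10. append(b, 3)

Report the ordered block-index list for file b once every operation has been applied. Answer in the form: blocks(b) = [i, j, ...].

after create(b) → b:[0]  free=[F..............]
after unlink(b) →   free=[...............]
after create(a) → a:[0]  free=[F..............]
after append(a, 2) → a:[0, 1, 2]  free=[FFF............]
after create(b) → a:[0, 1, 2], b:[3]  free=[FFFF...........]
after append(b, 2) → a:[0, 1, 2], b:[3, 4, 5]  free=[FFFFFF.........]
after truncate(a, 2) → a:[0, 1], b:[3, 4, 5]  free=[FF.FFF.........]
after truncate(a, 1) → a:[0], b:[3, 4, 5]  free=[F..FFF.........]
after unlink(a) → b:[3, 4, 5]  free=[...FFF.........]
after append(b, 3) → b:[3, 4, 5, 0, 1, 2]  free=[FFFFFF.........]

blocks(b) = [3, 4, 5, 0, 1, 2]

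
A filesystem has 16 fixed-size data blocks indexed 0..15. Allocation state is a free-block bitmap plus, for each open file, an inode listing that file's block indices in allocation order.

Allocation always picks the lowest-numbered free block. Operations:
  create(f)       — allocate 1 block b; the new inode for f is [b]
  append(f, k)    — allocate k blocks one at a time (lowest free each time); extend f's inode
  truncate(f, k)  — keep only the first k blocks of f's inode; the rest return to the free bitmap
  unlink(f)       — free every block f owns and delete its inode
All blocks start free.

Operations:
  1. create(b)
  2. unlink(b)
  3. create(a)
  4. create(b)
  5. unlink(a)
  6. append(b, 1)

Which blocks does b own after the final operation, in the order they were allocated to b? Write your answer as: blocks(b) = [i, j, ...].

blocks(b) = [1, 0]

create(b): bitmap=F............... | b=[0]
unlink(b): bitmap=................ | 
create(a): bitmap=F............... | a=[0]
create(b): bitmap=FF.............. | a=[0] b=[1]
unlink(a): bitmap=.F.............. | b=[1]
append(b, 1): bitmap=FF.............. | b=[1, 0]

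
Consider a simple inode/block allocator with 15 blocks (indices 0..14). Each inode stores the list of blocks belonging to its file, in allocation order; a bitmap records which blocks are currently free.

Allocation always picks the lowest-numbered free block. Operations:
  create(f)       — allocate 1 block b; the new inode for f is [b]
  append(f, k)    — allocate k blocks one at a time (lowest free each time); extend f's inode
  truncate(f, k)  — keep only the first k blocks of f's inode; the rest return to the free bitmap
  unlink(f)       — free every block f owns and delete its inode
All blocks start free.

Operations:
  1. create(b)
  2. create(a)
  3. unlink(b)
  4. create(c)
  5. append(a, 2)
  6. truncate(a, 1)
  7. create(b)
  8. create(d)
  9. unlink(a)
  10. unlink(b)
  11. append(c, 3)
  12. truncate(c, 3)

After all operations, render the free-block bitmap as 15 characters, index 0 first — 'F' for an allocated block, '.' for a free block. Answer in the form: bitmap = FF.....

after create(b) → b:[0]  free=[F..............]
after create(a) → a:[1], b:[0]  free=[FF.............]
after unlink(b) → a:[1]  free=[.F.............]
after create(c) → a:[1], c:[0]  free=[FF.............]
after append(a, 2) → a:[1, 2, 3], c:[0]  free=[FFFF...........]
after truncate(a, 1) → a:[1], c:[0]  free=[FF.............]
after create(b) → a:[1], b:[2], c:[0]  free=[FFF............]
after create(d) → a:[1], b:[2], c:[0], d:[3]  free=[FFFF...........]
after unlink(a) → b:[2], c:[0], d:[3]  free=[F.FF...........]
after unlink(b) → c:[0], d:[3]  free=[F..F...........]
after append(c, 3) → c:[0, 1, 2, 4], d:[3]  free=[FFFFF..........]
after truncate(c, 3) → c:[0, 1, 2], d:[3]  free=[FFFF...........]

bitmap = FFFF...........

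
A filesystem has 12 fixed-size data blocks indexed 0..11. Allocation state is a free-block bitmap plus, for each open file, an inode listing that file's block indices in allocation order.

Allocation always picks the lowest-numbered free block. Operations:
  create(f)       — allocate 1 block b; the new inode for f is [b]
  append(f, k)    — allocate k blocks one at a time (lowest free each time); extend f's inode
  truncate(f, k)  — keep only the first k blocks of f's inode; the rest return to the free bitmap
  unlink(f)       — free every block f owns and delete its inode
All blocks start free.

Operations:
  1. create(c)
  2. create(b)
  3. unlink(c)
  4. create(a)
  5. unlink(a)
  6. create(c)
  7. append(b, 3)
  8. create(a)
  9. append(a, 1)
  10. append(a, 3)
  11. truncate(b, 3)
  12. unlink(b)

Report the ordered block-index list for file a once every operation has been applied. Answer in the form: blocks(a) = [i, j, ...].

create(c): bitmap=F........... | c=[0]
create(b): bitmap=FF.......... | b=[1] c=[0]
unlink(c): bitmap=.F.......... | b=[1]
create(a): bitmap=FF.......... | a=[0] b=[1]
unlink(a): bitmap=.F.......... | b=[1]
create(c): bitmap=FF.......... | b=[1] c=[0]
append(b, 3): bitmap=FFFFF....... | b=[1, 2, 3, 4] c=[0]
create(a): bitmap=FFFFFF...... | a=[5] b=[1, 2, 3, 4] c=[0]
append(a, 1): bitmap=FFFFFFF..... | a=[5, 6] b=[1, 2, 3, 4] c=[0]
append(a, 3): bitmap=FFFFFFFFFF.. | a=[5, 6, 7, 8, 9] b=[1, 2, 3, 4] c=[0]
truncate(b, 3): bitmap=FFFF.FFFFF.. | a=[5, 6, 7, 8, 9] b=[1, 2, 3] c=[0]
unlink(b): bitmap=F....FFFFF.. | a=[5, 6, 7, 8, 9] c=[0]

blocks(a) = [5, 6, 7, 8, 9]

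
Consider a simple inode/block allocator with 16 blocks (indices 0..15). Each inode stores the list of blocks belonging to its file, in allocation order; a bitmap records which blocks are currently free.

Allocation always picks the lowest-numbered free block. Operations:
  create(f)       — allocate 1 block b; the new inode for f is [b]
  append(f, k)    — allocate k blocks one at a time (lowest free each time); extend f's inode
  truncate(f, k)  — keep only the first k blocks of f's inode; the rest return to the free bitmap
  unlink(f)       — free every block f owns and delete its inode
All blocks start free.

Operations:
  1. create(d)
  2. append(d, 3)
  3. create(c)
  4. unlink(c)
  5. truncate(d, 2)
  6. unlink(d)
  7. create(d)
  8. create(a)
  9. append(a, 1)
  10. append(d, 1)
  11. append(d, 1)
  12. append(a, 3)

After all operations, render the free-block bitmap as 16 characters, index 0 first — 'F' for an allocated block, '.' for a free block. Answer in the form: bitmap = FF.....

bitmap = FFFFFFFF........

after create(d) → d:[0]  free=[F...............]
after append(d, 3) → d:[0, 1, 2, 3]  free=[FFFF............]
after create(c) → c:[4], d:[0, 1, 2, 3]  free=[FFFFF...........]
after unlink(c) → d:[0, 1, 2, 3]  free=[FFFF............]
after truncate(d, 2) → d:[0, 1]  free=[FF..............]
after unlink(d) →   free=[................]
after create(d) → d:[0]  free=[F...............]
after create(a) → a:[1], d:[0]  free=[FF..............]
after append(a, 1) → a:[1, 2], d:[0]  free=[FFF.............]
after append(d, 1) → a:[1, 2], d:[0, 3]  free=[FFFF............]
after append(d, 1) → a:[1, 2], d:[0, 3, 4]  free=[FFFFF...........]
after append(a, 3) → a:[1, 2, 5, 6, 7], d:[0, 3, 4]  free=[FFFFFFFF........]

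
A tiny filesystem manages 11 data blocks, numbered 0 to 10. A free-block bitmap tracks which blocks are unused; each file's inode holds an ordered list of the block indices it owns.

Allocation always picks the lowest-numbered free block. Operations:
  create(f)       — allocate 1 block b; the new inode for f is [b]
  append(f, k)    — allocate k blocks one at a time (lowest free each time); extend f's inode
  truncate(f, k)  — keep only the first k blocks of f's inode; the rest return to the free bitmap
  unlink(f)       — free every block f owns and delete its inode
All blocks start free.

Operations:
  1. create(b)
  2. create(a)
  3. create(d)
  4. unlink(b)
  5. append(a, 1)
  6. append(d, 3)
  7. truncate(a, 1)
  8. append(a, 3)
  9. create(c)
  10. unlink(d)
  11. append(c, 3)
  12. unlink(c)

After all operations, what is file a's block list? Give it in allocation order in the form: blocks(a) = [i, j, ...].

create(b): bitmap=F.......... | b=[0]
create(a): bitmap=FF......... | a=[1] b=[0]
create(d): bitmap=FFF........ | a=[1] b=[0] d=[2]
unlink(b): bitmap=.FF........ | a=[1] d=[2]
append(a, 1): bitmap=FFF........ | a=[1, 0] d=[2]
append(d, 3): bitmap=FFFFFF..... | a=[1, 0] d=[2, 3, 4, 5]
truncate(a, 1): bitmap=.FFFFF..... | a=[1] d=[2, 3, 4, 5]
append(a, 3): bitmap=FFFFFFFF... | a=[1, 0, 6, 7] d=[2, 3, 4, 5]
create(c): bitmap=FFFFFFFFF.. | a=[1, 0, 6, 7] c=[8] d=[2, 3, 4, 5]
unlink(d): bitmap=FF....FFF.. | a=[1, 0, 6, 7] c=[8]
append(c, 3): bitmap=FFFFF.FFF.. | a=[1, 0, 6, 7] c=[8, 2, 3, 4]
unlink(c): bitmap=FF....FF... | a=[1, 0, 6, 7]

blocks(a) = [1, 0, 6, 7]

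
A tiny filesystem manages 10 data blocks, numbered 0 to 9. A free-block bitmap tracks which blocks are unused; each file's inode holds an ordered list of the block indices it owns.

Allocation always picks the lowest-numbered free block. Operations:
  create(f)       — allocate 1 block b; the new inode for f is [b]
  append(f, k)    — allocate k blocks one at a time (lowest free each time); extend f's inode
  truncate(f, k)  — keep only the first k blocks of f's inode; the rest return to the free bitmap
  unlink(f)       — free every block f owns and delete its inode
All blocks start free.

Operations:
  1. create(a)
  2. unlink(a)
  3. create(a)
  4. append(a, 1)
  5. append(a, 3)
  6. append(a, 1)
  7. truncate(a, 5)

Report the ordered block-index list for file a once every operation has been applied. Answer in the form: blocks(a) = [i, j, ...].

  1. create(a)  ⇒  F.........  {a→[0]}
  2. unlink(a)  ⇒  ..........  {}
  3. create(a)  ⇒  F.........  {a→[0]}
  4. append(a, 1)  ⇒  FF........  {a→[0, 1]}
  5. append(a, 3)  ⇒  FFFFF.....  {a→[0, 1, 2, 3, 4]}
  6. append(a, 1)  ⇒  FFFFFF....  {a→[0, 1, 2, 3, 4, 5]}
  7. truncate(a, 5)  ⇒  FFFFF.....  {a→[0, 1, 2, 3, 4]}

blocks(a) = [0, 1, 2, 3, 4]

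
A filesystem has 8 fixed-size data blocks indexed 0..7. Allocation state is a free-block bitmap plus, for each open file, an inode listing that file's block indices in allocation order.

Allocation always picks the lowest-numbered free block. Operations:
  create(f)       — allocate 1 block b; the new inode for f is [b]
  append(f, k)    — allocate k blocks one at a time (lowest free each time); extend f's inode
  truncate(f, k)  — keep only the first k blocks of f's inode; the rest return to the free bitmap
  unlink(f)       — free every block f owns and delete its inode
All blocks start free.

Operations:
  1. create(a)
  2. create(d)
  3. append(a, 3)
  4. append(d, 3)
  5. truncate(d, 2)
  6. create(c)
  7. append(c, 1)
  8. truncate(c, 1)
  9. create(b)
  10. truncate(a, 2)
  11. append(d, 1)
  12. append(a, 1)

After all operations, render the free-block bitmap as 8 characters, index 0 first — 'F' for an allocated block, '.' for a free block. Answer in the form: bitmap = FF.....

create(a): bitmap=F....... | a=[0]
create(d): bitmap=FF...... | a=[0] d=[1]
append(a, 3): bitmap=FFFFF... | a=[0, 2, 3, 4] d=[1]
append(d, 3): bitmap=FFFFFFFF | a=[0, 2, 3, 4] d=[1, 5, 6, 7]
truncate(d, 2): bitmap=FFFFFF.. | a=[0, 2, 3, 4] d=[1, 5]
create(c): bitmap=FFFFFFF. | a=[0, 2, 3, 4] c=[6] d=[1, 5]
append(c, 1): bitmap=FFFFFFFF | a=[0, 2, 3, 4] c=[6, 7] d=[1, 5]
truncate(c, 1): bitmap=FFFFFFF. | a=[0, 2, 3, 4] c=[6] d=[1, 5]
create(b): bitmap=FFFFFFFF | a=[0, 2, 3, 4] b=[7] c=[6] d=[1, 5]
truncate(a, 2): bitmap=FFF..FFF | a=[0, 2] b=[7] c=[6] d=[1, 5]
append(d, 1): bitmap=FFFF.FFF | a=[0, 2] b=[7] c=[6] d=[1, 5, 3]
append(a, 1): bitmap=FFFFFFFF | a=[0, 2, 4] b=[7] c=[6] d=[1, 5, 3]

bitmap = FFFFFFFF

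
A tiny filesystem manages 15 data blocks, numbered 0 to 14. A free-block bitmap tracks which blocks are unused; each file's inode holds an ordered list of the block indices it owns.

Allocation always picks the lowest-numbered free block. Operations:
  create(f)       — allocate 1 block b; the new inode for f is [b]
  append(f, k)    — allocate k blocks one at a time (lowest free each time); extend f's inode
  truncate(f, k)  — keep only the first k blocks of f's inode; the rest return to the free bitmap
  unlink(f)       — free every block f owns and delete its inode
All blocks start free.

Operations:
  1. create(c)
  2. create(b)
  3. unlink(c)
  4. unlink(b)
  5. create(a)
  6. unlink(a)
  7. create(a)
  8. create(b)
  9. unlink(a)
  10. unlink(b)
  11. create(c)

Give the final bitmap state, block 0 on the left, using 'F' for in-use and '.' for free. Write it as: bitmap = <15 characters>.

bitmap = F..............

create(c): bitmap=F.............. | c=[0]
create(b): bitmap=FF............. | b=[1] c=[0]
unlink(c): bitmap=.F............. | b=[1]
unlink(b): bitmap=............... | 
create(a): bitmap=F.............. | a=[0]
unlink(a): bitmap=............... | 
create(a): bitmap=F.............. | a=[0]
create(b): bitmap=FF............. | a=[0] b=[1]
unlink(a): bitmap=.F............. | b=[1]
unlink(b): bitmap=............... | 
create(c): bitmap=F.............. | c=[0]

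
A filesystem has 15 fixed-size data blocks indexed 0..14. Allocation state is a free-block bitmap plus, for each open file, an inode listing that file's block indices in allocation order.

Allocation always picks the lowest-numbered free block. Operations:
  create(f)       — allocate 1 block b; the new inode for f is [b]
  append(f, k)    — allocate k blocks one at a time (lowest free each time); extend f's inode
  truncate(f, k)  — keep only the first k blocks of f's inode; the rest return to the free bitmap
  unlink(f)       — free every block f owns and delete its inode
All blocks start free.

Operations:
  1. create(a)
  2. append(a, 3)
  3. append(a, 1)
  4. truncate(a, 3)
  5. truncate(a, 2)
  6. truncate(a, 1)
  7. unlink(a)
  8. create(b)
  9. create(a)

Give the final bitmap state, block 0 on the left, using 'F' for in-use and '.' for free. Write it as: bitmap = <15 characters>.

after create(a) → a:[0]  free=[F..............]
after append(a, 3) → a:[0, 1, 2, 3]  free=[FFFF...........]
after append(a, 1) → a:[0, 1, 2, 3, 4]  free=[FFFFF..........]
after truncate(a, 3) → a:[0, 1, 2]  free=[FFF............]
after truncate(a, 2) → a:[0, 1]  free=[FF.............]
after truncate(a, 1) → a:[0]  free=[F..............]
after unlink(a) →   free=[...............]
after create(b) → b:[0]  free=[F..............]
after create(a) → a:[1], b:[0]  free=[FF.............]

bitmap = FF.............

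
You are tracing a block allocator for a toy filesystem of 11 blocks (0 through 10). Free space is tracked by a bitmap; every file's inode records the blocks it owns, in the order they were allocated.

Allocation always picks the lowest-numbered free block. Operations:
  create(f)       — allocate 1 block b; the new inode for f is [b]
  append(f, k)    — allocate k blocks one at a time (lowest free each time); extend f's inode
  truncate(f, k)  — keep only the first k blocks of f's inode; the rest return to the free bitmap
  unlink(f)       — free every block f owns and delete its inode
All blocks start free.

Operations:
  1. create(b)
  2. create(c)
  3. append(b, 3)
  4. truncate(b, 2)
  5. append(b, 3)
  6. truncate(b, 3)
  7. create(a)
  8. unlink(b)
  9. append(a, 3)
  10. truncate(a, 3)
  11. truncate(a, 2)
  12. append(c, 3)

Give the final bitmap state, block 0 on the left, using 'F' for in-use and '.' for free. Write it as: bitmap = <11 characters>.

  1. create(b)  ⇒  F..........  {b→[0]}
  2. create(c)  ⇒  FF.........  {b→[0]; c→[1]}
  3. append(b, 3)  ⇒  FFFFF......  {b→[0, 2, 3, 4]; c→[1]}
  4. truncate(b, 2)  ⇒  FFF........  {b→[0, 2]; c→[1]}
  5. append(b, 3)  ⇒  FFFFFF.....  {b→[0, 2, 3, 4, 5]; c→[1]}
  6. truncate(b, 3)  ⇒  FFFF.......  {b→[0, 2, 3]; c→[1]}
  7. create(a)  ⇒  FFFFF......  {a→[4]; b→[0, 2, 3]; c→[1]}
  8. unlink(b)  ⇒  .F..F......  {a→[4]; c→[1]}
  9. append(a, 3)  ⇒  FFFFF......  {a→[4, 0, 2, 3]; c→[1]}
  10. truncate(a, 3)  ⇒  FFF.F......  {a→[4, 0, 2]; c→[1]}
  11. truncate(a, 2)  ⇒  FF..F......  {a→[4, 0]; c→[1]}
  12. append(c, 3)  ⇒  FFFFFF.....  {a→[4, 0]; c→[1, 2, 3, 5]}

bitmap = FFFFFF.....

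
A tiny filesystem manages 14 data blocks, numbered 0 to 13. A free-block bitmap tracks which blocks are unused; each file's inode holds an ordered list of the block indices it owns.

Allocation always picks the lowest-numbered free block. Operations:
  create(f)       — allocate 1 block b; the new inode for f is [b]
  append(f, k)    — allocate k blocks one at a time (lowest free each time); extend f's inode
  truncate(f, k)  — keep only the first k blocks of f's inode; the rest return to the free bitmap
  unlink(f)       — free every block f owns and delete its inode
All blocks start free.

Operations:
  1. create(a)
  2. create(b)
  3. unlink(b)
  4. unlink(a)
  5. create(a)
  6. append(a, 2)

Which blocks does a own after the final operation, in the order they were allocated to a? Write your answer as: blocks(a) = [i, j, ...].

  1. create(a)  ⇒  F.............  {a→[0]}
  2. create(b)  ⇒  FF............  {a→[0]; b→[1]}
  3. unlink(b)  ⇒  F.............  {a→[0]}
  4. unlink(a)  ⇒  ..............  {}
  5. create(a)  ⇒  F.............  {a→[0]}
  6. append(a, 2)  ⇒  FFF...........  {a→[0, 1, 2]}

blocks(a) = [0, 1, 2]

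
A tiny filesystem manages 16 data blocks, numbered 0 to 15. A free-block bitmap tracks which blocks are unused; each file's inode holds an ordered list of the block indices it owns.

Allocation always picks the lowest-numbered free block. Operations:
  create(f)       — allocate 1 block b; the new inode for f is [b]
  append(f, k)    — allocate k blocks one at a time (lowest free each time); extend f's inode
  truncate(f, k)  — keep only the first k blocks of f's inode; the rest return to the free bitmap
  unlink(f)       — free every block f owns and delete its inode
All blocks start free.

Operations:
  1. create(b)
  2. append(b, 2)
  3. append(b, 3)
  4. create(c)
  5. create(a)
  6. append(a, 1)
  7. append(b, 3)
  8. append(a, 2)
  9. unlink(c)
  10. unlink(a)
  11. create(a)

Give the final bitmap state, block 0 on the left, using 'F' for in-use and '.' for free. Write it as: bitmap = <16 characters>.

[1] create(b) — b=0 (map F...............)
[2] append(b, 2) — b=0,1,2 (map FFF.............)
[3] append(b, 3) — b=0,1,2,3,4,5 (map FFFFFF..........)
[4] create(c) — b=0,1,2,3,4,5 c=6 (map FFFFFFF.........)
[5] create(a) — a=7 b=0,1,2,3,4,5 c=6 (map FFFFFFFF........)
[6] append(a, 1) — a=7,8 b=0,1,2,3,4,5 c=6 (map FFFFFFFFF.......)
[7] append(b, 3) — a=7,8 b=0,1,2,3,4,5,9,10,11 c=6 (map FFFFFFFFFFFF....)
[8] append(a, 2) — a=7,8,12,13 b=0,1,2,3,4,5,9,10,11 c=6 (map FFFFFFFFFFFFFF..)
[9] unlink(c) — a=7,8,12,13 b=0,1,2,3,4,5,9,10,11 (map FFFFFF.FFFFFFF..)
[10] unlink(a) — b=0,1,2,3,4,5,9,10,11 (map FFFFFF...FFF....)
[11] create(a) — a=6 b=0,1,2,3,4,5,9,10,11 (map FFFFFFF..FFF....)

bitmap = FFFFFFF..FFF....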